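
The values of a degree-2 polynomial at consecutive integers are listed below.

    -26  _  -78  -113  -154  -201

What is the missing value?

-49

Using the last 4 terms:
D1: -35, -41, -47
D2: -6, -6
Constant second difference = -6.
Extend backward: -35 + 6 = -29;  -78 + 29 = -49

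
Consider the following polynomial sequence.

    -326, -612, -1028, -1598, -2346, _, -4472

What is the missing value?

-3296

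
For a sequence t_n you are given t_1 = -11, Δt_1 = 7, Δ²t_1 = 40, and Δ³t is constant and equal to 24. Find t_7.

1111

Build the table forward from the leading diagonal:
D3: 24  24  24  24  24  24  24
D2: 40  64  88  112  136  160  184
D1: 7  47  111  199  311  447  607
t: -11  -4  43  154  353  664  1111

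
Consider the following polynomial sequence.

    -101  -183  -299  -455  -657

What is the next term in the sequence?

Δ: -82 , -116 , -156 , -202
Δ²: -34 , -40 , -46
Δ³: -6 , -6
The third differences are constant (-6).
-46 − 6 = -52;  -202 − 52 = -254;  -657 − 254 = -911

-911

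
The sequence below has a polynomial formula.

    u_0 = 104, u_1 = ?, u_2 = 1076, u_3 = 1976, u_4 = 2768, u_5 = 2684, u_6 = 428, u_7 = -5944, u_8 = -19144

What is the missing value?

Using the last 7 terms:
900, 792, -84, -2256, -6372, -13200
-108, -876, -2172, -4116, -6828
-768, -1296, -1944, -2712
-528, -648, -768
-120, -120
Constant fifth difference = -120.
Extend backward: -528 + 120 = -408;  -768 + 408 = -360;  -108 + 360 = 252;  900 − 252 = 648;  1076 − 648 = 428

428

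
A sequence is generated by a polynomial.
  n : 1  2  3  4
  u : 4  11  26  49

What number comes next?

First differences: 7  15  23
Second differences: 8  8
The second differences are constant (8).
23 + 8 = 31;  49 + 31 = 80

80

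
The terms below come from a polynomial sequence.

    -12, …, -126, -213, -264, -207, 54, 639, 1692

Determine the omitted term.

-51

Using the last 7 terms:
Δ: -87, -51, 57, 261, 585, 1053
Δ²: 36, 108, 204, 324, 468
Δ³: 72, 96, 120, 144
Δ⁴: 24, 24, 24
Constant fourth difference = 24.
Extend backward: 72 − 24 = 48;  36 − 48 = -12;  -87 + 12 = -75;  -126 + 75 = -51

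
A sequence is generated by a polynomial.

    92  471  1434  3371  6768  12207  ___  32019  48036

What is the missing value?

20366

Using the first 6 terms:
First differences: 379, 963, 1937, 3397, 5439
Second differences: 584, 974, 1460, 2042
Third differences: 390, 486, 582
Fourth differences: 96, 96
Constant fourth difference = 96.
Extend forward: 582 + 96 = 678;  2042 + 678 = 2720;  5439 + 2720 = 8159;  12207 + 8159 = 20366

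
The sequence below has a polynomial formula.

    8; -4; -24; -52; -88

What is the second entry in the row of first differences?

-20

Δ: -12, -20, -28, -36
Δ²: -8, -8, -8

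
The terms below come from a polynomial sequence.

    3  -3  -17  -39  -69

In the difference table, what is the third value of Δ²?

-8

D1: -6, -14, -22, -30
D2: -8, -8, -8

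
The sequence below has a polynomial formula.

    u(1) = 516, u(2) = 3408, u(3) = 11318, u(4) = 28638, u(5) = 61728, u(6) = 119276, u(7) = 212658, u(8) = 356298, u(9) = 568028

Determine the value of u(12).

1848758

Δ: 2892, 7910, 17320, 33090, 57548, 93382, 143640, 211730
Δ²: 5018, 9410, 15770, 24458, 35834, 50258, 68090
Δ³: 4392, 6360, 8688, 11376, 14424, 17832
Δ⁴: 1968, 2328, 2688, 3048, 3408
Δ⁵: 360, 360, 360, 360
Fifth differences constant at 360.
3408 + 360 = 3768;  17832 + 3768 = 21600;  68090 + 21600 = 89690;  211730 + 89690 = 301420;  568028 + 301420 = 869448
3768 + 360 = 4128;  21600 + 4128 = 25728;  89690 + 25728 = 115418;  301420 + 115418 = 416838;  869448 + 416838 = 1286286
4128 + 360 = 4488;  25728 + 4488 = 30216;  115418 + 30216 = 145634;  416838 + 145634 = 562472;  1286286 + 562472 = 1848758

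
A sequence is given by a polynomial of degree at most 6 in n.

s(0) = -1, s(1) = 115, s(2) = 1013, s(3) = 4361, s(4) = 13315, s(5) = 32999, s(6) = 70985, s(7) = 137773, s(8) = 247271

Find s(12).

1536683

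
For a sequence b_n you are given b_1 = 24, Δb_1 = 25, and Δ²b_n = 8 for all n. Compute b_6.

Build the table forward from the leading diagonal:
Δ²: 8  8  8  8  8  8
Δ: 25  33  41  49  57  65
b: 24  49  82  123  172  229

229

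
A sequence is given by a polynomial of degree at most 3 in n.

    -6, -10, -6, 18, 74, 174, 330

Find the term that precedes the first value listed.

-6

First differences: -4, 4, 24, 56, 100, 156
Second differences: 8, 20, 32, 44, 56
Third differences: 12, 12, 12, 12
The third differences are constant at 12.
Work back: 8 − 12 = -4;  -4 + 4 = 0;  -6 + 0 = -6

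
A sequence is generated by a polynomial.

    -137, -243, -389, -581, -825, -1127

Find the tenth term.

-3035

Δ: -106, -146, -192, -244, -302
Δ²: -40, -46, -52, -58
Δ³: -6, -6, -6
The third differences are constant (-6).
-58 − 6 = -64;  -302 − 64 = -366;  -1127 − 366 = -1493
-64 − 6 = -70;  -366 − 70 = -436;  -1493 − 436 = -1929
-70 − 6 = -76;  -436 − 76 = -512;  -1929 − 512 = -2441
-76 − 6 = -82;  -512 − 82 = -594;  -2441 − 594 = -3035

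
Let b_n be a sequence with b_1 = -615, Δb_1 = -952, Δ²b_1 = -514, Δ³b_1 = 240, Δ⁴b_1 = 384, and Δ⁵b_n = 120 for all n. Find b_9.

Build the table forward from the leading diagonal:
Fifth differences: 120, 120, 120, 120, 120, 120, 120, 120, 120
Fourth differences: 384, 504, 624, 744, 864, 984, 1104, 1224, 1344
Third differences: 240, 624, 1128, 1752, 2496, 3360, 4344, 5448, 6672
Second differences: -514, -274, 350, 1478, 3230, 5726, 9086, 13430, 18878
First differences: -952, -1466, -1740, -1390, 88, 3318, 9044, 18130, 31560
b: -615, -1567, -3033, -4773, -6163, -6075, -2757, 6287, 24417

24417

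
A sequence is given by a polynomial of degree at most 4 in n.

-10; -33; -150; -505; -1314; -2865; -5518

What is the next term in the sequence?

-9705

Δ: -23  -117  -355  -809  -1551  -2653
Δ²: -94  -238  -454  -742  -1102
Δ³: -144  -216  -288  -360
Δ⁴: -72  -72  -72
Fourth differences constant at -72.
-360 − 72 = -432;  -1102 − 432 = -1534;  -2653 − 1534 = -4187;  -5518 − 4187 = -9705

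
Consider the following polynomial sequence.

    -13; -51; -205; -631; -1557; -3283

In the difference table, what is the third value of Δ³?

First differences: -38, -154, -426, -926, -1726
Second differences: -116, -272, -500, -800
Third differences: -156, -228, -300
Fourth differences: -72, -72

-300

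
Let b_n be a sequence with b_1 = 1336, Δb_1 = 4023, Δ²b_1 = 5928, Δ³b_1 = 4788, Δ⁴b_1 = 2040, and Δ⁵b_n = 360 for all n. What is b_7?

242914

Build the table forward from the leading diagonal:
Fifth differences: 360, 360, 360, 360, 360, 360, 360
Fourth differences: 2040, 2400, 2760, 3120, 3480, 3840, 4200
Third differences: 4788, 6828, 9228, 11988, 15108, 18588, 22428
Second differences: 5928, 10716, 17544, 26772, 38760, 53868, 72456
First differences: 4023, 9951, 20667, 38211, 64983, 103743, 157611
b: 1336, 5359, 15310, 35977, 74188, 139171, 242914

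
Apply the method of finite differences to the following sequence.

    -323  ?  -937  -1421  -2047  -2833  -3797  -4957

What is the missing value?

-577

Using the last 6 terms:
-484  -626  -786  -964  -1160
-142  -160  -178  -196
-18  -18  -18
Constant third difference = -18.
Extend backward: -142 + 18 = -124;  -484 + 124 = -360;  -937 + 360 = -577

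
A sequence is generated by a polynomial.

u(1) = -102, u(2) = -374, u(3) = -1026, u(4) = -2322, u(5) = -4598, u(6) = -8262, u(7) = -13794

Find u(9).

-32742

Δ: -272 , -652 , -1296 , -2276 , -3664 , -5532
Δ²: -380 , -644 , -980 , -1388 , -1868
Δ³: -264 , -336 , -408 , -480
Δ⁴: -72 , -72 , -72
Constant fourth difference = -72, so extend:
-480 − 72 = -552;  -1868 − 552 = -2420;  -5532 − 2420 = -7952;  -13794 − 7952 = -21746
-552 − 72 = -624;  -2420 − 624 = -3044;  -7952 − 3044 = -10996;  -21746 − 10996 = -32742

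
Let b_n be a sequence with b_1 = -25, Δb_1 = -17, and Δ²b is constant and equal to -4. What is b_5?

Build the table forward from the leading diagonal:
D2: -4  -4  -4  -4  -4
D1: -17  -21  -25  -29  -33
b: -25  -42  -63  -88  -117

-117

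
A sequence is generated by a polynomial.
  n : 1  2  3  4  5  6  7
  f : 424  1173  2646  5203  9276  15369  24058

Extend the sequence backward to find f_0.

First differences: 749  1473  2557  4073  6093  8689
Second differences: 724  1084  1516  2020  2596
Third differences: 360  432  504  576
Fourth differences: 72  72  72
The fourth differences are constant at 72.
Work back: 360 − 72 = 288;  724 − 288 = 436;  749 − 436 = 313;  424 − 313 = 111

111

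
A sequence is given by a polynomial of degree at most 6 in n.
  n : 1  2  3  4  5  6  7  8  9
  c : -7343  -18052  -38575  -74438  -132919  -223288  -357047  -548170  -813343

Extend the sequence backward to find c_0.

-2434

Δ: -10709  -20523  -35863  -58481  -90369  -133759  -191123  -265173
Δ²: -9814  -15340  -22618  -31888  -43390  -57364  -74050
Δ³: -5526  -7278  -9270  -11502  -13974  -16686
Δ⁴: -1752  -1992  -2232  -2472  -2712
Δ⁵: -240  -240  -240  -240
The fifth differences are constant at -240.
Work back: -1752 + 240 = -1512;  -5526 + 1512 = -4014;  -9814 + 4014 = -5800;  -10709 + 5800 = -4909;  -7343 + 4909 = -2434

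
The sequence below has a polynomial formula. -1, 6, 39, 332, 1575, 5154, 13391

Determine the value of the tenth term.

D1: 7, 33, 293, 1243, 3579, 8237
D2: 26, 260, 950, 2336, 4658
D3: 234, 690, 1386, 2322
D4: 456, 696, 936
D5: 240, 240
The fifth differences are constant (240).
936 + 240 = 1176;  2322 + 1176 = 3498;  4658 + 3498 = 8156;  8237 + 8156 = 16393;  13391 + 16393 = 29784
1176 + 240 = 1416;  3498 + 1416 = 4914;  8156 + 4914 = 13070;  16393 + 13070 = 29463;  29784 + 29463 = 59247
1416 + 240 = 1656;  4914 + 1656 = 6570;  13070 + 6570 = 19640;  29463 + 19640 = 49103;  59247 + 49103 = 108350

108350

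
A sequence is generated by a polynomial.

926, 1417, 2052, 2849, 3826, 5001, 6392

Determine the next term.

D1: 491 , 635 , 797 , 977 , 1175 , 1391
D2: 144 , 162 , 180 , 198 , 216
D3: 18 , 18 , 18 , 18
Third differences constant at 18.
216 + 18 = 234;  1391 + 234 = 1625;  6392 + 1625 = 8017

8017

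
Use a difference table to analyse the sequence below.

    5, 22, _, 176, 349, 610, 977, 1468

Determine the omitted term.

Using the last 5 terms:
First differences: 173, 261, 367, 491
Second differences: 88, 106, 124
Third differences: 18, 18
Constant third difference = 18.
Extend backward: 88 − 18 = 70;  173 − 70 = 103;  176 − 103 = 73

73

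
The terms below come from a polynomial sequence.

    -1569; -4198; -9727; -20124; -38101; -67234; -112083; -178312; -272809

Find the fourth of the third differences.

First differences: -2629, -5529, -10397, -17977, -29133, -44849, -66229, -94497
Second differences: -2900, -4868, -7580, -11156, -15716, -21380, -28268
Third differences: -1968, -2712, -3576, -4560, -5664, -6888
Fourth differences: -744, -864, -984, -1104, -1224
Fifth differences: -120, -120, -120, -120

-4560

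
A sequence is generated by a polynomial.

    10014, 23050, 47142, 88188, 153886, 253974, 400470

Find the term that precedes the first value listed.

3696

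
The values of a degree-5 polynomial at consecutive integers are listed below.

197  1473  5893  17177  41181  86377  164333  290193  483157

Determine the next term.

First differences: 1276, 4420, 11284, 24004, 45196, 77956, 125860, 192964
Second differences: 3144, 6864, 12720, 21192, 32760, 47904, 67104
Third differences: 3720, 5856, 8472, 11568, 15144, 19200
Fourth differences: 2136, 2616, 3096, 3576, 4056
Fifth differences: 480, 480, 480, 480
The fifth differences are constant (480).
4056 + 480 = 4536;  19200 + 4536 = 23736;  67104 + 23736 = 90840;  192964 + 90840 = 283804;  483157 + 283804 = 766961

766961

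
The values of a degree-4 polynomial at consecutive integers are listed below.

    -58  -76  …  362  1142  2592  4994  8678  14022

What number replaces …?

18

Using the last 6 terms:
First differences: 780  1450  2402  3684  5344
Second differences: 670  952  1282  1660
Third differences: 282  330  378
Fourth differences: 48  48
Constant fourth difference = 48.
Extend backward: 282 − 48 = 234;  670 − 234 = 436;  780 − 436 = 344;  362 − 344 = 18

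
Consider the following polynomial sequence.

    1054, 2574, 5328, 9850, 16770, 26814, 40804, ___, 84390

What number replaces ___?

59658

Using the first 7 terms:
1520  2754  4522  6920  10044  13990
1234  1768  2398  3124  3946
534  630  726  822
96  96  96
Constant fourth difference = 96.
Extend forward: 822 + 96 = 918;  3946 + 918 = 4864;  13990 + 4864 = 18854;  40804 + 18854 = 59658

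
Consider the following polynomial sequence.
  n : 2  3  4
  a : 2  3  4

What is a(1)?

First differences: 1  1
The first differences are constant at 1.
Work back: 2 − 1 = 1

1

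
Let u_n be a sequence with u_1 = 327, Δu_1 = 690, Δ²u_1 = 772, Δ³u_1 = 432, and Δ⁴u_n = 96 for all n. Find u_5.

9543

Build the table forward from the leading diagonal:
D4: 96  96  96  96  96
D3: 432  528  624  720  816
D2: 772  1204  1732  2356  3076
D1: 690  1462  2666  4398  6754
u: 327  1017  2479  5145  9543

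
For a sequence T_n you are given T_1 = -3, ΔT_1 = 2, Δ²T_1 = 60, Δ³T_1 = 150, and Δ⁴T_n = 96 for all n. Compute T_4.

Build the table forward from the leading diagonal:
Fourth differences: 96  96  96  96
Third differences: 150  246  342  438
Second differences: 60  210  456  798
First differences: 2  62  272  728
T: -3  -1  61  333

333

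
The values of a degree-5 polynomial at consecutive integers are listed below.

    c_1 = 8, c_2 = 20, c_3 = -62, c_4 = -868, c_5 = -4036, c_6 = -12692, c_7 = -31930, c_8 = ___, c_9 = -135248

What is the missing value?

-69292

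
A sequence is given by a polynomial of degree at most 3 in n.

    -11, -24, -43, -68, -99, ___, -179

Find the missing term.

Using the first 5 terms:
First differences: -13, -19, -25, -31
Second differences: -6, -6, -6
Constant second difference = -6.
Extend forward: -31 − 6 = -37;  -99 − 37 = -136

-136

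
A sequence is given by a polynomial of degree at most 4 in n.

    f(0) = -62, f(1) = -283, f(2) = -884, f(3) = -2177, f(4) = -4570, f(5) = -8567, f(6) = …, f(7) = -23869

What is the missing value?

-14768

Using the first 6 terms:
D1: -221  -601  -1293  -2393  -3997
D2: -380  -692  -1100  -1604
D3: -312  -408  -504
D4: -96  -96
Constant fourth difference = -96.
Extend forward: -504 − 96 = -600;  -1604 − 600 = -2204;  -3997 − 2204 = -6201;  -8567 − 6201 = -14768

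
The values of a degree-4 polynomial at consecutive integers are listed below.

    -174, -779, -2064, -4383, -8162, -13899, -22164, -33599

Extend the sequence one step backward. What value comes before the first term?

First differences: -605  -1285  -2319  -3779  -5737  -8265  -11435
Second differences: -680  -1034  -1460  -1958  -2528  -3170
Third differences: -354  -426  -498  -570  -642
Fourth differences: -72  -72  -72  -72
The fourth differences are constant at -72.
Work back: -354 + 72 = -282;  -680 + 282 = -398;  -605 + 398 = -207;  -174 + 207 = 33

33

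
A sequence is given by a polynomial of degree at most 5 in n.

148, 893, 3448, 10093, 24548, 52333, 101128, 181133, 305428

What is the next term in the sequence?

490333

D1: 745, 2555, 6645, 14455, 27785, 48795, 80005, 124295
D2: 1810, 4090, 7810, 13330, 21010, 31210, 44290
D3: 2280, 3720, 5520, 7680, 10200, 13080
D4: 1440, 1800, 2160, 2520, 2880
D5: 360, 360, 360, 360
The fifth differences are constant (360).
2880 + 360 = 3240;  13080 + 3240 = 16320;  44290 + 16320 = 60610;  124295 + 60610 = 184905;  305428 + 184905 = 490333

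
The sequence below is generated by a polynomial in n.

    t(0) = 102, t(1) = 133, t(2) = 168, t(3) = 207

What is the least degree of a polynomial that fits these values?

D1: 31, 35, 39
D2: 4, 4
The second differences are constant, so the polynomial has degree 2.

2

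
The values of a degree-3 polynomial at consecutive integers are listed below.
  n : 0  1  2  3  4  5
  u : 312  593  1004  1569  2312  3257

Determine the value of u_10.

First differences: 281  411  565  743  945
Second differences: 130  154  178  202
Third differences: 24  24  24
Third differences constant at 24.
202 + 24 = 226;  945 + 226 = 1171;  3257 + 1171 = 4428
226 + 24 = 250;  1171 + 250 = 1421;  4428 + 1421 = 5849
250 + 24 = 274;  1421 + 274 = 1695;  5849 + 1695 = 7544
274 + 24 = 298;  1695 + 298 = 1993;  7544 + 1993 = 9537
298 + 24 = 322;  1993 + 322 = 2315;  9537 + 2315 = 11852

11852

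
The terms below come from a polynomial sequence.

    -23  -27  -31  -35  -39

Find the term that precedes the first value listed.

-19

Δ: -4, -4, -4, -4
The first differences are constant at -4.
Work back: -23 + 4 = -19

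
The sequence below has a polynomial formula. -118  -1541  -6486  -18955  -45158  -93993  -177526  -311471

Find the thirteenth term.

-2603206

-1423 , -4945 , -12469 , -26203 , -48835 , -83533 , -133945
-3522 , -7524 , -13734 , -22632 , -34698 , -50412
-4002 , -6210 , -8898 , -12066 , -15714
-2208 , -2688 , -3168 , -3648
-480 , -480 , -480
Constant fifth difference = -480, so extend:
-3648 − 480 = -4128;  -15714 − 4128 = -19842;  -50412 − 19842 = -70254;  -133945 − 70254 = -204199;  -311471 − 204199 = -515670
-4128 − 480 = -4608;  -19842 − 4608 = -24450;  -70254 − 24450 = -94704;  -204199 − 94704 = -298903;  -515670 − 298903 = -814573
-4608 − 480 = -5088;  -24450 − 5088 = -29538;  -94704 − 29538 = -124242;  -298903 − 124242 = -423145;  -814573 − 423145 = -1237718
-5088 − 480 = -5568;  -29538 − 5568 = -35106;  -124242 − 35106 = -159348;  -423145 − 159348 = -582493;  -1237718 − 582493 = -1820211
-5568 − 480 = -6048;  -35106 − 6048 = -41154;  -159348 − 41154 = -200502;  -582493 − 200502 = -782995;  -1820211 − 782995 = -2603206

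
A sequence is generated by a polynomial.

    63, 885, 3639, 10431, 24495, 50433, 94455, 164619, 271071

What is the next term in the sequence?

426285

D1: 822, 2754, 6792, 14064, 25938, 44022, 70164, 106452
D2: 1932, 4038, 7272, 11874, 18084, 26142, 36288
D3: 2106, 3234, 4602, 6210, 8058, 10146
D4: 1128, 1368, 1608, 1848, 2088
D5: 240, 240, 240, 240
The fifth differences are constant (240).
2088 + 240 = 2328;  10146 + 2328 = 12474;  36288 + 12474 = 48762;  106452 + 48762 = 155214;  271071 + 155214 = 426285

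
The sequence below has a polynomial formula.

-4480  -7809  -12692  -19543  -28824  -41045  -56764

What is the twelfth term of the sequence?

First differences: -3329, -4883, -6851, -9281, -12221, -15719
Second differences: -1554, -1968, -2430, -2940, -3498
Third differences: -414, -462, -510, -558
Fourth differences: -48, -48, -48
The fourth differences are constant (-48).
-558 − 48 = -606;  -3498 − 606 = -4104;  -15719 − 4104 = -19823;  -56764 − 19823 = -76587
-606 − 48 = -654;  -4104 − 654 = -4758;  -19823 − 4758 = -24581;  -76587 − 24581 = -101168
-654 − 48 = -702;  -4758 − 702 = -5460;  -24581 − 5460 = -30041;  -101168 − 30041 = -131209
-702 − 48 = -750;  -5460 − 750 = -6210;  -30041 − 6210 = -36251;  -131209 − 36251 = -167460
-750 − 48 = -798;  -6210 − 798 = -7008;  -36251 − 7008 = -43259;  -167460 − 43259 = -210719

-210719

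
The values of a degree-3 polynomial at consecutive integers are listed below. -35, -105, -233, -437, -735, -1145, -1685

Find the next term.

Δ: -70  -128  -204  -298  -410  -540
Δ²: -58  -76  -94  -112  -130
Δ³: -18  -18  -18  -18
The third differences are constant (-18).
-130 − 18 = -148;  -540 − 148 = -688;  -1685 − 688 = -2373

-2373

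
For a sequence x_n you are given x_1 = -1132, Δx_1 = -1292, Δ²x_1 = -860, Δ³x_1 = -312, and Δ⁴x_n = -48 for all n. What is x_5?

Build the table forward from the leading diagonal:
D4: -48, -48, -48, -48, -48
D3: -312, -360, -408, -456, -504
D2: -860, -1172, -1532, -1940, -2396
D1: -1292, -2152, -3324, -4856, -6796
x: -1132, -2424, -4576, -7900, -12756

-12756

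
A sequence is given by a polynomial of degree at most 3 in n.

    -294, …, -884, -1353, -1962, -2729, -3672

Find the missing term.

-537

Using the last 5 terms:
-469, -609, -767, -943
-140, -158, -176
-18, -18
Constant third difference = -18.
Extend backward: -140 + 18 = -122;  -469 + 122 = -347;  -884 + 347 = -537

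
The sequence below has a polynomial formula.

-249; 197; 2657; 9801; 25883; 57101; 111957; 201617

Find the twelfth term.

1245017

First differences: 446, 2460, 7144, 16082, 31218, 54856, 89660
Second differences: 2014, 4684, 8938, 15136, 23638, 34804
Third differences: 2670, 4254, 6198, 8502, 11166
Fourth differences: 1584, 1944, 2304, 2664
Fifth differences: 360, 360, 360
The fifth differences are constant (360).
2664 + 360 = 3024;  11166 + 3024 = 14190;  34804 + 14190 = 48994;  89660 + 48994 = 138654;  201617 + 138654 = 340271
3024 + 360 = 3384;  14190 + 3384 = 17574;  48994 + 17574 = 66568;  138654 + 66568 = 205222;  340271 + 205222 = 545493
3384 + 360 = 3744;  17574 + 3744 = 21318;  66568 + 21318 = 87886;  205222 + 87886 = 293108;  545493 + 293108 = 838601
3744 + 360 = 4104;  21318 + 4104 = 25422;  87886 + 25422 = 113308;  293108 + 113308 = 406416;  838601 + 406416 = 1245017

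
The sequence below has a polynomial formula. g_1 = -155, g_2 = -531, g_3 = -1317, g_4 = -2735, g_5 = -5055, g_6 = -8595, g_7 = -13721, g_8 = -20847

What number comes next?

D1: -376 , -786 , -1418 , -2320 , -3540 , -5126 , -7126
D2: -410 , -632 , -902 , -1220 , -1586 , -2000
D3: -222 , -270 , -318 , -366 , -414
D4: -48 , -48 , -48 , -48
Constant fourth difference = -48, so extend:
-414 − 48 = -462;  -2000 − 462 = -2462;  -7126 − 2462 = -9588;  -20847 − 9588 = -30435

-30435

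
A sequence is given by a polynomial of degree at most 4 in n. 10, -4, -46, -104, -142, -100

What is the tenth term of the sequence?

2908

First differences: -14, -42, -58, -38, 42
Second differences: -28, -16, 20, 80
Third differences: 12, 36, 60
Fourth differences: 24, 24
Constant fourth difference = 24, so extend:
60 + 24 = 84;  80 + 84 = 164;  42 + 164 = 206;  -100 + 206 = 106
84 + 24 = 108;  164 + 108 = 272;  206 + 272 = 478;  106 + 478 = 584
108 + 24 = 132;  272 + 132 = 404;  478 + 404 = 882;  584 + 882 = 1466
132 + 24 = 156;  404 + 156 = 560;  882 + 560 = 1442;  1466 + 1442 = 2908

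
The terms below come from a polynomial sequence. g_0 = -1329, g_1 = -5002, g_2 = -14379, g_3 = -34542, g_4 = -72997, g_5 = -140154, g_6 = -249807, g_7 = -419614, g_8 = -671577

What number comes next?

D1: -3673, -9377, -20163, -38455, -67157, -109653, -169807, -251963
D2: -5704, -10786, -18292, -28702, -42496, -60154, -82156
D3: -5082, -7506, -10410, -13794, -17658, -22002
D4: -2424, -2904, -3384, -3864, -4344
D5: -480, -480, -480, -480
The fifth differences are constant (-480).
-4344 − 480 = -4824;  -22002 − 4824 = -26826;  -82156 − 26826 = -108982;  -251963 − 108982 = -360945;  -671577 − 360945 = -1032522

-1032522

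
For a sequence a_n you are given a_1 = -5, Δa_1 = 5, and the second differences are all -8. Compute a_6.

-60

Build the table forward from the leading diagonal:
Δ²: -8, -8, -8, -8, -8, -8
Δ: 5, -3, -11, -19, -27, -35
a: -5, 0, -3, -14, -33, -60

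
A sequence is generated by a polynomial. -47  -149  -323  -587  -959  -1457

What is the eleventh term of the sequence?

-6467

First differences: -102, -174, -264, -372, -498
Second differences: -72, -90, -108, -126
Third differences: -18, -18, -18
Third differences constant at -18.
-126 − 18 = -144;  -498 − 144 = -642;  -1457 − 642 = -2099
-144 − 18 = -162;  -642 − 162 = -804;  -2099 − 804 = -2903
-162 − 18 = -180;  -804 − 180 = -984;  -2903 − 984 = -3887
-180 − 18 = -198;  -984 − 198 = -1182;  -3887 − 1182 = -5069
-198 − 18 = -216;  -1182 − 216 = -1398;  -5069 − 1398 = -6467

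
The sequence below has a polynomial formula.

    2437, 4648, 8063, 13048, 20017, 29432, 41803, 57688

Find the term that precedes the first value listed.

D1: 2211, 3415, 4985, 6969, 9415, 12371, 15885
D2: 1204, 1570, 1984, 2446, 2956, 3514
D3: 366, 414, 462, 510, 558
D4: 48, 48, 48, 48
The fourth differences are constant at 48.
Work back: 366 − 48 = 318;  1204 − 318 = 886;  2211 − 886 = 1325;  2437 − 1325 = 1112

1112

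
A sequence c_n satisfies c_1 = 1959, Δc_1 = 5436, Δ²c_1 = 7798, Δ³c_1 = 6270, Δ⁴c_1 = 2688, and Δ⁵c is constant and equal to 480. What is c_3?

Build the table forward from the leading diagonal:
Fifth differences: 480  480  480
Fourth differences: 2688  3168  3648
Third differences: 6270  8958  12126
Second differences: 7798  14068  23026
First differences: 5436  13234  27302
c: 1959  7395  20629

20629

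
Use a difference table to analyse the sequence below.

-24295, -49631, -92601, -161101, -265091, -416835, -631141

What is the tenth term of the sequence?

-1840711

-25336 , -42970 , -68500 , -103990 , -151744 , -214306
-17634 , -25530 , -35490 , -47754 , -62562
-7896 , -9960 , -12264 , -14808
-2064 , -2304 , -2544
-240 , -240
Fifth differences constant at -240.
-2544 − 240 = -2784;  -14808 − 2784 = -17592;  -62562 − 17592 = -80154;  -214306 − 80154 = -294460;  -631141 − 294460 = -925601
-2784 − 240 = -3024;  -17592 − 3024 = -20616;  -80154 − 20616 = -100770;  -294460 − 100770 = -395230;  -925601 − 395230 = -1320831
-3024 − 240 = -3264;  -20616 − 3264 = -23880;  -100770 − 23880 = -124650;  -395230 − 124650 = -519880;  -1320831 − 519880 = -1840711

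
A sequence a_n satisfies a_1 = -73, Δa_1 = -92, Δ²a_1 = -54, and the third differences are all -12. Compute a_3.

Build the table forward from the leading diagonal:
D3: -12, -12, -12
D2: -54, -66, -78
D1: -92, -146, -212
a: -73, -165, -311

-311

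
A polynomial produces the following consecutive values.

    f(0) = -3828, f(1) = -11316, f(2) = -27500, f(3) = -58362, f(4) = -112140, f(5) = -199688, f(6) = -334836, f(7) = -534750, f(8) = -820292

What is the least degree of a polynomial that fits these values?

5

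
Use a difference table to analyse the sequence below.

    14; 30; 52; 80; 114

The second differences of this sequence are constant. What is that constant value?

D1: 16, 22, 28, 34
D2: 6, 6, 6

6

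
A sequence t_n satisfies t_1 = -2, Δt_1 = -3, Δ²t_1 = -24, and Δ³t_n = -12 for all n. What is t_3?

-32

Build the table forward from the leading diagonal:
D3: -12  -12  -12
D2: -24  -36  -48
D1: -3  -27  -63
t: -2  -5  -32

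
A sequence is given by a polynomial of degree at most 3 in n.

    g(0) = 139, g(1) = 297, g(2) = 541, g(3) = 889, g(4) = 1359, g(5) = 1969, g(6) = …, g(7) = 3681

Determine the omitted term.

2737

Using the first 6 terms:
First differences: 158  244  348  470  610
Second differences: 86  104  122  140
Third differences: 18  18  18
Constant third difference = 18.
Extend forward: 140 + 18 = 158;  610 + 158 = 768;  1969 + 768 = 2737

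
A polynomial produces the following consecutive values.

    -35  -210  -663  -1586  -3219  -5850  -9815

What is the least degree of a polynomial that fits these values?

4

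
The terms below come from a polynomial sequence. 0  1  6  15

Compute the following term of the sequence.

First differences: 1, 5, 9
Second differences: 4, 4
Second differences constant at 4.
9 + 4 = 13;  15 + 13 = 28

28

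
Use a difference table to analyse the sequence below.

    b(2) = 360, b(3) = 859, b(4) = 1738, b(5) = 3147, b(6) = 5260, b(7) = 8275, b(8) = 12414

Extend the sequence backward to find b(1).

115

D1: 499  879  1409  2113  3015  4139
D2: 380  530  704  902  1124
D3: 150  174  198  222
D4: 24  24  24
The fourth differences are constant at 24.
Work back: 150 − 24 = 126;  380 − 126 = 254;  499 − 254 = 245;  360 − 245 = 115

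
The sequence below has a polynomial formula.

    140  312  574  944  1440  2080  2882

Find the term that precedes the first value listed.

40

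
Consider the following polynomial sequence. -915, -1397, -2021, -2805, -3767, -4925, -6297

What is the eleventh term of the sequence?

-14285

Δ: -482, -624, -784, -962, -1158, -1372
Δ²: -142, -160, -178, -196, -214
Δ³: -18, -18, -18, -18
The third differences are constant (-18).
-214 − 18 = -232;  -1372 − 232 = -1604;  -6297 − 1604 = -7901
-232 − 18 = -250;  -1604 − 250 = -1854;  -7901 − 1854 = -9755
-250 − 18 = -268;  -1854 − 268 = -2122;  -9755 − 2122 = -11877
-268 − 18 = -286;  -2122 − 286 = -2408;  -11877 − 2408 = -14285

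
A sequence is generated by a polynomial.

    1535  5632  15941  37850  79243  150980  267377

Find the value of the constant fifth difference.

480

D1: 4097, 10309, 21909, 41393, 71737, 116397
D2: 6212, 11600, 19484, 30344, 44660
D3: 5388, 7884, 10860, 14316
D4: 2496, 2976, 3456
D5: 480, 480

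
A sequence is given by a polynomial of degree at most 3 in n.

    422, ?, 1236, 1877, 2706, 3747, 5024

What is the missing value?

759

Using the last 5 terms:
D1: 641  829  1041  1277
D2: 188  212  236
D3: 24  24
Constant third difference = 24.
Extend backward: 188 − 24 = 164;  641 − 164 = 477;  1236 − 477 = 759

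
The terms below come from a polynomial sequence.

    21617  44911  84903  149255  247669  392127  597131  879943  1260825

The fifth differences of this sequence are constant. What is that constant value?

D1: 23294, 39992, 64352, 98414, 144458, 205004, 282812, 380882
D2: 16698, 24360, 34062, 46044, 60546, 77808, 98070
D3: 7662, 9702, 11982, 14502, 17262, 20262
D4: 2040, 2280, 2520, 2760, 3000
D5: 240, 240, 240, 240

240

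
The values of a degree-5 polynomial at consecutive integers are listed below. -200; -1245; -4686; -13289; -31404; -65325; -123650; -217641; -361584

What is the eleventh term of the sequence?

D1: -1045 , -3441 , -8603 , -18115 , -33921 , -58325 , -93991 , -143943
D2: -2396 , -5162 , -9512 , -15806 , -24404 , -35666 , -49952
D3: -2766 , -4350 , -6294 , -8598 , -11262 , -14286
D4: -1584 , -1944 , -2304 , -2664 , -3024
D5: -360 , -360 , -360 , -360
The fifth differences are constant (-360).
-3024 − 360 = -3384;  -14286 − 3384 = -17670;  -49952 − 17670 = -67622;  -143943 − 67622 = -211565;  -361584 − 211565 = -573149
-3384 − 360 = -3744;  -17670 − 3744 = -21414;  -67622 − 21414 = -89036;  -211565 − 89036 = -300601;  -573149 − 300601 = -873750

-873750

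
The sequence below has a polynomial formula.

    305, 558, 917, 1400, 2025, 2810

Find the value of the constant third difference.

18

D1: 253, 359, 483, 625, 785
D2: 106, 124, 142, 160
D3: 18, 18, 18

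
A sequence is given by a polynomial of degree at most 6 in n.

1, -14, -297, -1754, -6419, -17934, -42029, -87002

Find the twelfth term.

-758394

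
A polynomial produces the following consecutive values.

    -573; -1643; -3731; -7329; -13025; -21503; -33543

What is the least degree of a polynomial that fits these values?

4

D1: -1070, -2088, -3598, -5696, -8478, -12040
D2: -1018, -1510, -2098, -2782, -3562
D3: -492, -588, -684, -780
D4: -96, -96, -96
The fourth differences are constant, so the polynomial has degree 4.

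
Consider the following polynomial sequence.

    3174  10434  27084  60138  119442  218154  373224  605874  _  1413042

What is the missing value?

Using the first 8 terms:
7260  16650  33054  59304  98712  155070  232650
9390  16404  26250  39408  56358  77580
7014  9846  13158  16950  21222
2832  3312  3792  4272
480  480  480
Constant fifth difference = 480.
Extend forward: 4272 + 480 = 4752;  21222 + 4752 = 25974;  77580 + 25974 = 103554;  232650 + 103554 = 336204;  605874 + 336204 = 942078

942078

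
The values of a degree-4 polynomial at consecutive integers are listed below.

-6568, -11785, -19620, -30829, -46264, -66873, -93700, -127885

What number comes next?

Δ: -5217  -7835  -11209  -15435  -20609  -26827  -34185
Δ²: -2618  -3374  -4226  -5174  -6218  -7358
Δ³: -756  -852  -948  -1044  -1140
Δ⁴: -96  -96  -96  -96
The fourth differences are constant (-96).
-1140 − 96 = -1236;  -7358 − 1236 = -8594;  -34185 − 8594 = -42779;  -127885 − 42779 = -170664

-170664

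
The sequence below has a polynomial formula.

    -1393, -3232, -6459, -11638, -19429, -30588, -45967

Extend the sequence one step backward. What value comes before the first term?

Δ: -1839, -3227, -5179, -7791, -11159, -15379
Δ²: -1388, -1952, -2612, -3368, -4220
Δ³: -564, -660, -756, -852
Δ⁴: -96, -96, -96
The fourth differences are constant at -96.
Work back: -564 + 96 = -468;  -1388 + 468 = -920;  -1839 + 920 = -919;  -1393 + 919 = -474

-474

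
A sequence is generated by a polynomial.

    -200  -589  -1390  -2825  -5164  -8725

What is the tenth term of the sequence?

-43229

First differences: -389, -801, -1435, -2339, -3561
Second differences: -412, -634, -904, -1222
Third differences: -222, -270, -318
Fourth differences: -48, -48
Constant fourth difference = -48, so extend:
-318 − 48 = -366;  -1222 − 366 = -1588;  -3561 − 1588 = -5149;  -8725 − 5149 = -13874
-366 − 48 = -414;  -1588 − 414 = -2002;  -5149 − 2002 = -7151;  -13874 − 7151 = -21025
-414 − 48 = -462;  -2002 − 462 = -2464;  -7151 − 2464 = -9615;  -21025 − 9615 = -30640
-462 − 48 = -510;  -2464 − 510 = -2974;  -9615 − 2974 = -12589;  -30640 − 12589 = -43229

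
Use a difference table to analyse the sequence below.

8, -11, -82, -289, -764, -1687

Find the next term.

D1: -19 , -71 , -207 , -475 , -923
D2: -52 , -136 , -268 , -448
D3: -84 , -132 , -180
D4: -48 , -48
Fourth differences constant at -48.
-180 − 48 = -228;  -448 − 228 = -676;  -923 − 676 = -1599;  -1687 − 1599 = -3286

-3286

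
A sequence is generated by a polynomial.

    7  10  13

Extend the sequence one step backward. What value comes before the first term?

D1: 3  3
The first differences are constant at 3.
Work back: 7 − 3 = 4

4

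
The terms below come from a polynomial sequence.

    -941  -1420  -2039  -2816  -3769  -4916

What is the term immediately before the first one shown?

D1: -479  -619  -777  -953  -1147
D2: -140  -158  -176  -194
D3: -18  -18  -18
The third differences are constant at -18.
Work back: -140 + 18 = -122;  -479 + 122 = -357;  -941 + 357 = -584

-584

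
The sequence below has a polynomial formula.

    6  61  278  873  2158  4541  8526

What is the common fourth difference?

96

D1: 55, 217, 595, 1285, 2383, 3985
D2: 162, 378, 690, 1098, 1602
D3: 216, 312, 408, 504
D4: 96, 96, 96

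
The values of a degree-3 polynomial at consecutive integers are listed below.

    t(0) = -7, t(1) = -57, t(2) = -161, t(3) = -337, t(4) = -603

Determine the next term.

First differences: -50 , -104 , -176 , -266
Second differences: -54 , -72 , -90
Third differences: -18 , -18
The third differences are constant (-18).
-90 − 18 = -108;  -266 − 108 = -374;  -603 − 374 = -977

-977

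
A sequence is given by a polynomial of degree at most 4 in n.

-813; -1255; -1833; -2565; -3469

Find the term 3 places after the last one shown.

First differences: -442, -578, -732, -904
Second differences: -136, -154, -172
Third differences: -18, -18
The third differences are constant (-18).
-172 − 18 = -190;  -904 − 190 = -1094;  -3469 − 1094 = -4563
-190 − 18 = -208;  -1094 − 208 = -1302;  -4563 − 1302 = -5865
-208 − 18 = -226;  -1302 − 226 = -1528;  -5865 − 1528 = -7393

-7393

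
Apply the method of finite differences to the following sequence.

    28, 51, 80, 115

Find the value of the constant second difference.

6

D1: 23, 29, 35
D2: 6, 6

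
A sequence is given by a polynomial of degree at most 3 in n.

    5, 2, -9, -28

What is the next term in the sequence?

-55

D1: -3  -11  -19
D2: -8  -8
Second differences constant at -8.
-19 − 8 = -27;  -28 − 27 = -55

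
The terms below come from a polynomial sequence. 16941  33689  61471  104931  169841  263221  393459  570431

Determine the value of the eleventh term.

1505351

Δ: 16748, 27782, 43460, 64910, 93380, 130238, 176972
Δ²: 11034, 15678, 21450, 28470, 36858, 46734
Δ³: 4644, 5772, 7020, 8388, 9876
Δ⁴: 1128, 1248, 1368, 1488
Δ⁵: 120, 120, 120
Constant fifth difference = 120, so extend:
1488 + 120 = 1608;  9876 + 1608 = 11484;  46734 + 11484 = 58218;  176972 + 58218 = 235190;  570431 + 235190 = 805621
1608 + 120 = 1728;  11484 + 1728 = 13212;  58218 + 13212 = 71430;  235190 + 71430 = 306620;  805621 + 306620 = 1112241
1728 + 120 = 1848;  13212 + 1848 = 15060;  71430 + 15060 = 86490;  306620 + 86490 = 393110;  1112241 + 393110 = 1505351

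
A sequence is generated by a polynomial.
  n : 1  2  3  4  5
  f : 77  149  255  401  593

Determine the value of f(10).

D1: 72  106  146  192
D2: 34  40  46
D3: 6  6
Constant third difference = 6, so extend:
46 + 6 = 52;  192 + 52 = 244;  593 + 244 = 837
52 + 6 = 58;  244 + 58 = 302;  837 + 302 = 1139
58 + 6 = 64;  302 + 64 = 366;  1139 + 366 = 1505
64 + 6 = 70;  366 + 70 = 436;  1505 + 436 = 1941
70 + 6 = 76;  436 + 76 = 512;  1941 + 512 = 2453

2453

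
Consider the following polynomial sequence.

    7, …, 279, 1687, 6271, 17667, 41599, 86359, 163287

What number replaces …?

19

Using the last 7 terms:
First differences: 1408, 4584, 11396, 23932, 44760, 76928
Second differences: 3176, 6812, 12536, 20828, 32168
Third differences: 3636, 5724, 8292, 11340
Fourth differences: 2088, 2568, 3048
Fifth differences: 480, 480
Constant fifth difference = 480.
Extend backward: 2088 − 480 = 1608;  3636 − 1608 = 2028;  3176 − 2028 = 1148;  1408 − 1148 = 260;  279 − 260 = 19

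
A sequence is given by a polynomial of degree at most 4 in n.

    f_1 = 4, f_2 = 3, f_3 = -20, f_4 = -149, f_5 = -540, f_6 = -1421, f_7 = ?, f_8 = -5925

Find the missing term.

Using the first 6 terms:
Δ: -1, -23, -129, -391, -881
Δ²: -22, -106, -262, -490
Δ³: -84, -156, -228
Δ⁴: -72, -72
Constant fourth difference = -72.
Extend forward: -228 − 72 = -300;  -490 − 300 = -790;  -881 − 790 = -1671;  -1421 − 1671 = -3092

-3092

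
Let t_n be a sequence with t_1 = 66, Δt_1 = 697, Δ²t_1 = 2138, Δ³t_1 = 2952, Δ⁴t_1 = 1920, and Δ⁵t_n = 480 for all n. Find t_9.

Build the table forward from the leading diagonal:
Fifth differences: 480  480  480  480  480  480  480  480  480
Fourth differences: 1920  2400  2880  3360  3840  4320  4800  5280  5760
Third differences: 2952  4872  7272  10152  13512  17352  21672  26472  31752
Second differences: 2138  5090  9962  17234  27386  40898  58250  79922  106394
First differences: 697  2835  7925  17887  35121  62507  103405  161655  241577
t: 66  763  3598  11523  29410  64531  127038  230443  392098

392098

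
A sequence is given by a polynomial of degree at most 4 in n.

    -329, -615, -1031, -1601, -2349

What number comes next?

-3299

D1: -286, -416, -570, -748
D2: -130, -154, -178
D3: -24, -24
Constant third difference = -24, so extend:
-178 − 24 = -202;  -748 − 202 = -950;  -2349 − 950 = -3299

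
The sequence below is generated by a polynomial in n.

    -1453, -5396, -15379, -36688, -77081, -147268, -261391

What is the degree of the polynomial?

First differences: -3943, -9983, -21309, -40393, -70187, -114123
Second differences: -6040, -11326, -19084, -29794, -43936
Third differences: -5286, -7758, -10710, -14142
Fourth differences: -2472, -2952, -3432
Fifth differences: -480, -480
The fifth differences are constant, so the polynomial has degree 5.

5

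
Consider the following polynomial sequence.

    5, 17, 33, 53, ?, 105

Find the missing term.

Using the first 4 terms:
First differences: 12, 16, 20
Second differences: 4, 4
Constant second difference = 4.
Extend forward: 20 + 4 = 24;  53 + 24 = 77

77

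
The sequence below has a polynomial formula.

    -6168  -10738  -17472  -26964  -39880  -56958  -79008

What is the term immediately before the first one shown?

-3240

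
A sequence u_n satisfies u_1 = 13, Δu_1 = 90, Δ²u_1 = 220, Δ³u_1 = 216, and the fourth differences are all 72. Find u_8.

15343

Build the table forward from the leading diagonal:
D4: 72  72  72  72  72  72  72  72
D3: 216  288  360  432  504  576  648  720
D2: 220  436  724  1084  1516  2020  2596  3244
D1: 90  310  746  1470  2554  4070  6090  8686
u: 13  103  413  1159  2629  5183  9253  15343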